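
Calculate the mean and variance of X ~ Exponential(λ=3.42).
E[X] = 0.2924, Var(X) = 0.0855

We have X ~ Exponential(λ=3.42).

For an Exponential distribution with λ=3.42:

Expected value:
E[X] = 0.2924

Variance:
Var(X) = 0.0855

Standard deviation:
σ = √Var(X) = 0.2924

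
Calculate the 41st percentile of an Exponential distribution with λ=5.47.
0.0965

We have X ~ Exponential(λ=5.47).

We want to find x such that P(X ≤ x) = 0.41.

This is the 41st percentile, which means 41% of values fall below this point.

Using the inverse CDF (quantile function):
x = F⁻¹(0.41) = 0.0965

Verification: P(X ≤ 0.0965) = 0.41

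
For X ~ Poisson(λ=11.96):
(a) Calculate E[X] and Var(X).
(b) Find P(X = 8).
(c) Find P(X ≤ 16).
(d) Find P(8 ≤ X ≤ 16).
(a) E[X] = 11.9600, Var(X) = 11.9600
(b) P(X = 8) = 0.066400
(c) P(X ≤ 16) = 0.900866
(d) P(8 ≤ X ≤ 16) = 0.809600

We have X ~ Poisson(λ=11.96).

(a) Moments:
E[X] = 11.9600
Var(X) = 11.9600
σ = √Var(X) = 3.4583

(b) Point probability using PMF:
P(X = 8) = 0.066400

(c) Cumulative probability using CDF:
P(X ≤ 16) = F(16) = 0.900866

(d) Range probability:
P(8 ≤ X ≤ 16) = P(X ≤ 16) - P(X ≤ 7)
                   = F(16) - F(7)
                   = 0.900866 - 0.091266
                   = 0.809600

This means approximately 81.0% of outcomes fall in the interval [8, 16].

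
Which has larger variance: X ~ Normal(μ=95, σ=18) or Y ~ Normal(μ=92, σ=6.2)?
X has larger variance (324.0000 > 38.4400)

Compute the variance for each distribution:

X ~ Normal(μ=95, σ=18):
Var(X) = 324.0000

Y ~ Normal(μ=92, σ=6.2):
Var(Y) = 38.4400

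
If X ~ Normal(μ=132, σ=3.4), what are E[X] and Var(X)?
E[X] = 132.0000, Var(X) = 11.5600

We have X ~ Normal(μ=132, σ=3.4).

For a Normal distribution with μ=132, σ=3.4:

Expected value:
E[X] = 132.0000

Variance:
Var(X) = 11.5600

Standard deviation:
σ = √Var(X) = 3.4000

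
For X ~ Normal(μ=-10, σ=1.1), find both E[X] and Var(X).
E[X] = -10.0000, Var(X) = 1.2100

We have X ~ Normal(μ=-10, σ=1.1).

For a Normal distribution with μ=-10, σ=1.1:

Expected value:
E[X] = -10.0000

Variance:
Var(X) = 1.2100

Standard deviation:
σ = √Var(X) = 1.1000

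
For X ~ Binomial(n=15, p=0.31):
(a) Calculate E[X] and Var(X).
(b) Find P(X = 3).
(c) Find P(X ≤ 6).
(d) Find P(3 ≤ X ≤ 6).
(a) E[X] = 4.6500, Var(X) = 3.2085
(b) P(X = 3) = 0.157865
(c) P(X ≤ 6) = 0.849120
(d) P(3 ≤ X ≤ 6) = 0.738423

We have X ~ Binomial(n=15, p=0.31).

(a) Moments:
E[X] = 4.6500
Var(X) = 3.2085
σ = √Var(X) = 1.7912

(b) Point probability using PMF:
P(X = 3) = 0.157865

(c) Cumulative probability using CDF:
P(X ≤ 6) = F(6) = 0.849120

(d) Range probability:
P(3 ≤ X ≤ 6) = P(X ≤ 6) - P(X ≤ 2)
                   = F(6) - F(2)
                   = 0.849120 - 0.110696
                   = 0.738423

This means approximately 73.8% of outcomes fall in the interval [3, 6].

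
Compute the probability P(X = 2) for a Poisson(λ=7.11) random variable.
0.020648

We have X ~ Poisson(λ=7.11).

For a Poisson distribution, the PMF gives us the probability of each outcome.

Using the PMF formula:
P(X = 2) = 0.020648

Rounded to 4 decimal places: 0.0206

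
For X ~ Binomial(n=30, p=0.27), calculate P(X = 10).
0.114253

We have X ~ Binomial(n=30, p=0.27).

For a Binomial distribution, the PMF gives us the probability of each outcome.

Using the PMF formula:
P(X = 10) = 0.114253

Rounded to 4 decimal places: 0.1143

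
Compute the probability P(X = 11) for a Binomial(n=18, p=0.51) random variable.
0.131039

We have X ~ Binomial(n=18, p=0.51).

For a Binomial distribution, the PMF gives us the probability of each outcome.

Using the PMF formula:
P(X = 11) = 0.131039

Rounded to 4 decimal places: 0.1310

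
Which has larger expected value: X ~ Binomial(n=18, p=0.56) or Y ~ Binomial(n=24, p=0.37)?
X has larger mean (10.0800 > 8.8800)

Compute the expected value for each distribution:

X ~ Binomial(n=18, p=0.56):
E[X] = 10.0800

Y ~ Binomial(n=24, p=0.37):
E[Y] = 8.8800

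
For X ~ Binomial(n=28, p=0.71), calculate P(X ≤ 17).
0.160378

We have X ~ Binomial(n=28, p=0.71).

The CDF gives us P(X ≤ k).

Using the CDF:
P(X ≤ 17) = 0.160378

This means there's approximately a 16.0% chance that X is at most 17.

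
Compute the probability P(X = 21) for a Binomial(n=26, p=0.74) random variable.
0.140225

We have X ~ Binomial(n=26, p=0.74).

For a Binomial distribution, the PMF gives us the probability of each outcome.

Using the PMF formula:
P(X = 21) = 0.140225

Rounded to 4 decimal places: 0.1402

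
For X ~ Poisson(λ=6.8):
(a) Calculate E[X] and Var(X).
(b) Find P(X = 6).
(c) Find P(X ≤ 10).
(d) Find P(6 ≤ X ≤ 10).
(a) E[X] = 6.8000, Var(X) = 6.8000
(b) P(X = 6) = 0.152939
(c) P(X ≤ 10) = 0.915066
(d) P(6 ≤ X ≤ 10) = 0.588089

We have X ~ Poisson(λ=6.8).

(a) Moments:
E[X] = 6.8000
Var(X) = 6.8000
σ = √Var(X) = 2.6077

(b) Point probability using PMF:
P(X = 6) = 0.152939

(c) Cumulative probability using CDF:
P(X ≤ 10) = F(10) = 0.915066

(d) Range probability:
P(6 ≤ X ≤ 10) = P(X ≤ 10) - P(X ≤ 5)
                   = F(10) - F(5)
                   = 0.915066 - 0.326977
                   = 0.588089

This means approximately 58.8% of outcomes fall in the interval [6, 10].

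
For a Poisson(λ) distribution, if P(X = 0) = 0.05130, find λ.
λ = 2.9701

For a Poisson(λ) distribution, the PMF at 0 is:
P(X = 0) = λ^0 e^(-λ) / 0! = e^(-λ)

Given P(X = 0) = 0.05130:
e^(-λ) = 0.05130
-λ = ln(0.05130)
λ = -ln(0.05130) = 2.9701

Verification: e^(-2.9701) = 0.05130 ✓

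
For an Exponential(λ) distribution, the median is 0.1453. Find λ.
λ = 4.7705

For X ~ Exponential(λ), the CDF is F(x) = 1 - e^(-λx).
The median m satisfies F(m) = 0.5:
1 - e^(-λm) = 0.5
e^(-λm) = 0.5
λm = ln(2)
m = ln(2) / λ

Given m = 0.1453:
λ = ln(2) / 0.1453 = 0.693147 / 0.1453 = 4.7705

Verification: ln(2) / 4.7705 = 0.1453 ✓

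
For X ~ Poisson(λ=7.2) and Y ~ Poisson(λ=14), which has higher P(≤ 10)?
X has higher probability (P(X ≤ 10) = 0.8867 > P(Y ≤ 10) = 0.1757)

Compute P(≤ 10) for each distribution:

X ~ Poisson(λ=7.2):
P(X ≤ 10) = 0.8867

Y ~ Poisson(λ=14):
P(Y ≤ 10) = 0.1757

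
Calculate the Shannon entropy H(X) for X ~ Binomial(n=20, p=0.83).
1.9202 nats

We have X ~ Binomial(n=20, p=0.83).

The Shannon entropy measures the uncertainty or information content of the distribution.

For a Binomial distribution with n=20, p=0.83:
H(X) = 1.9202 nats

(In bits, this would be 2.7702 bits.)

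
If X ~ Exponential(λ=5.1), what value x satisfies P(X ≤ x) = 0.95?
0.5874

We have X ~ Exponential(λ=5.1).

We want to find x such that P(X ≤ x) = 0.95.

This is the 95th percentile, which means 95% of values fall below this point.

Using the inverse CDF (quantile function):
x = F⁻¹(0.95) = 0.5874

Verification: P(X ≤ 0.5874) = 0.95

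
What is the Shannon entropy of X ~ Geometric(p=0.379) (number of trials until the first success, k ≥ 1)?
1.7509 nats

We have X ~ Geometric(p=0.379) (number of trials until the first success, k ≥ 1).

The Shannon entropy measures the uncertainty or information content of the distribution.

For a Geometric distribution with p=0.379 (number of trials until the first success, k ≥ 1):
H(X) = 1.7509 nats

(In bits, this would be 2.5259 bits.)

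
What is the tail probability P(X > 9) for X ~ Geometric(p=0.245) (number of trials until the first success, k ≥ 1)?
0.079712

We have X ~ Geometric(p=0.245) (number of trials until the first success, k ≥ 1).

P(X > 9) = 1 - P(X ≤ 9)
                = 1 - F(9)
                = 1 - 0.920288
                = 0.079712

So there's approximately a 8.0% chance that X exceeds 9.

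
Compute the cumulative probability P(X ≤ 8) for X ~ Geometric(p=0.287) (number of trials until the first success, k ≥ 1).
0.933209

We have X ~ Geometric(p=0.287) (number of trials until the first success, k ≥ 1).

The CDF gives us P(X ≤ k).

Using the CDF:
P(X ≤ 8) = 0.933209

This means there's approximately a 93.3% chance that X is at most 8.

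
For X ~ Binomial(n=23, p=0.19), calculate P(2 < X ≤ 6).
0.709918

We have X ~ Binomial(n=23, p=0.19).

To find P(2 < X ≤ 6), we use:
P(2 < X ≤ 6) = P(X ≤ 6) - P(X ≤ 2)
                 = F(6) - F(2)
                 = 0.869501 - 0.159583
                 = 0.709918

So there's approximately a 71.0% chance that X falls in this range.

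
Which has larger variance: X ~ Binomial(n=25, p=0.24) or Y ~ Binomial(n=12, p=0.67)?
X has larger variance (4.5600 > 2.6532)

Compute the variance for each distribution:

X ~ Binomial(n=25, p=0.24):
Var(X) = 4.5600

Y ~ Binomial(n=12, p=0.67):
Var(Y) = 2.6532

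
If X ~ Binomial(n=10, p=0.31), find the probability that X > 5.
0.055110

We have X ~ Binomial(n=10, p=0.31).

P(X > 5) = 1 - P(X ≤ 5)
                = 1 - F(5)
                = 1 - 0.944890
                = 0.055110

So there's approximately a 5.5% chance that X exceeds 5.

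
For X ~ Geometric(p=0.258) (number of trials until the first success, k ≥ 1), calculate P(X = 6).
0.058028

We have X ~ Geometric(p=0.258) (number of trials until the first success, k ≥ 1).

For a Geometric distribution, the PMF gives us the probability of each outcome.

Using the PMF formula:
P(X = 6) = 0.058028

Rounded to 4 decimal places: 0.0580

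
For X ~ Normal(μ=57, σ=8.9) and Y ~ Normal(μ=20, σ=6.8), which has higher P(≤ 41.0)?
Y has higher probability (P(Y ≤ 41.0) = 0.9990 > P(X ≤ 41.0) = 0.0361)

Compute P(≤ 41.0) for each distribution:

X ~ Normal(μ=57, σ=8.9):
P(X ≤ 41.0) = 0.0361

Y ~ Normal(μ=20, σ=6.8):
P(Y ≤ 41.0) = 0.9990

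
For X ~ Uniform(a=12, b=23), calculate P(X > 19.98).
0.274545

We have X ~ Uniform(a=12, b=23).

P(X > 19.98) = 1 - P(X ≤ 19.98)
                = 1 - F(19.98)
                = 1 - 0.725455
                = 0.274545

So there's approximately a 27.5% chance that X exceeds 19.98.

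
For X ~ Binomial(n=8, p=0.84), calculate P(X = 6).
0.251810

We have X ~ Binomial(n=8, p=0.84).

For a Binomial distribution, the PMF gives us the probability of each outcome.

Using the PMF formula:
P(X = 6) = 0.251810

Rounded to 4 decimal places: 0.2518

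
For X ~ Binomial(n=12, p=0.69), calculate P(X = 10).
0.155152

We have X ~ Binomial(n=12, p=0.69).

For a Binomial distribution, the PMF gives us the probability of each outcome.

Using the PMF formula:
P(X = 10) = 0.155152

Rounded to 4 decimal places: 0.1552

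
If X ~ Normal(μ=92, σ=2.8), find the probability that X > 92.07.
0.490027

We have X ~ Normal(μ=92, σ=2.8).

P(X > 92.07) = 1 - P(X ≤ 92.07)
                = 1 - F(92.07)
                = 1 - 0.509973
                = 0.490027

So there's approximately a 49.0% chance that X exceeds 92.07.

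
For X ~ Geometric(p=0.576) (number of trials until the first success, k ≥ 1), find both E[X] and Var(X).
E[X] = 1.7361, Var(X) = 1.2780

We have X ~ Geometric(p=0.576) (number of trials until the first success, k ≥ 1).

For a Geometric distribution with p=0.576 (number of trials until the first success, k ≥ 1):

Expected value:
E[X] = 1.7361

Variance:
Var(X) = 1.2780

Standard deviation:
σ = √Var(X) = 1.1305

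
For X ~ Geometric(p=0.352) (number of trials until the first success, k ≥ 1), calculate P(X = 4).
0.095778

We have X ~ Geometric(p=0.352) (number of trials until the first success, k ≥ 1).

For a Geometric distribution, the PMF gives us the probability of each outcome.

Using the PMF formula:
P(X = 4) = 0.095778

Rounded to 4 decimal places: 0.0958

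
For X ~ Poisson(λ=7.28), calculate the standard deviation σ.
2.6981

We have X ~ Poisson(λ=7.28).

For a Poisson distribution with λ=7.28:
σ = √Var(X) = 2.6981

The standard deviation is the square root of the variance.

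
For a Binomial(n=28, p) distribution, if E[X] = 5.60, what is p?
p = 0.2

For a Binomial(n, p) distribution:
E[X] = n × p

Given n = 28 and E[X] = 5.60:
5.60 = 28 × p
p = 5.60 / 28 = 0.2

Verification: Binomial(28, 0.2) has E[X] = 5.60 ✓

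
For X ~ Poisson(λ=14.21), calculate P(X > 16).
0.262524

We have X ~ Poisson(λ=14.21).

P(X > 16) = 1 - P(X ≤ 16)
                = 1 - F(16)
                = 1 - 0.737476
                = 0.262524

So there's approximately a 26.3% chance that X exceeds 16.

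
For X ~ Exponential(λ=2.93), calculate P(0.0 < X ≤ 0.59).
0.822485

We have X ~ Exponential(λ=2.93).

To find P(0.0 < X ≤ 0.59), we use:
P(0.0 < X ≤ 0.59) = P(X ≤ 0.59) - P(X ≤ 0.0)
                 = F(0.59) - F(0.0)
                 = 0.822485 - 0.000000
                 = 0.822485

So there's approximately a 82.2% chance that X falls in this range.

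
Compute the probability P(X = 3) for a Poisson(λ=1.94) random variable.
0.174873

We have X ~ Poisson(λ=1.94).

For a Poisson distribution, the PMF gives us the probability of each outcome.

Using the PMF formula:
P(X = 3) = 0.174873

Rounded to 4 decimal places: 0.1749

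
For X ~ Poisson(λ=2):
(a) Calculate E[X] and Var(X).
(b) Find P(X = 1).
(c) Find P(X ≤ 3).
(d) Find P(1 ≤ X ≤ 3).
(a) E[X] = 2.0000, Var(X) = 2.0000
(b) P(X = 1) = 0.270671
(c) P(X ≤ 3) = 0.857123
(d) P(1 ≤ X ≤ 3) = 0.721788

We have X ~ Poisson(λ=2).

(a) Moments:
E[X] = 2.0000
Var(X) = 2.0000
σ = √Var(X) = 1.4142

(b) Point probability using PMF:
P(X = 1) = 0.270671

(c) Cumulative probability using CDF:
P(X ≤ 3) = F(3) = 0.857123

(d) Range probability:
P(1 ≤ X ≤ 3) = P(X ≤ 3) - P(X ≤ 0)
                   = F(3) - F(0)
                   = 0.857123 - 0.135335
                   = 0.721788

This means approximately 72.2% of outcomes fall in the interval [1, 3].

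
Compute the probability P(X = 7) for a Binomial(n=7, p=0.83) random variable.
0.271361

We have X ~ Binomial(n=7, p=0.83).

For a Binomial distribution, the PMF gives us the probability of each outcome.

Using the PMF formula:
P(X = 7) = 0.271361

Rounded to 4 decimal places: 0.2714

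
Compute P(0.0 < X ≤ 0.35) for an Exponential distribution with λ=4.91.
0.820665

We have X ~ Exponential(λ=4.91).

To find P(0.0 < X ≤ 0.35), we use:
P(0.0 < X ≤ 0.35) = P(X ≤ 0.35) - P(X ≤ 0.0)
                 = F(0.35) - F(0.0)
                 = 0.820665 - 0.000000
                 = 0.820665

So there's approximately a 82.1% chance that X falls in this range.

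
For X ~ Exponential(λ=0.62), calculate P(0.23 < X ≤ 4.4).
0.801751

We have X ~ Exponential(λ=0.62).

To find P(0.23 < X ≤ 4.4), we use:
P(0.23 < X ≤ 4.4) = P(X ≤ 4.4) - P(X ≤ 0.23)
                 = F(4.4) - F(0.23)
                 = 0.934650 - 0.132899
                 = 0.801751

So there's approximately a 80.2% chance that X falls in this range.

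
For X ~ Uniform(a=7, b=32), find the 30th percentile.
14.5000

We have X ~ Uniform(a=7, b=32).

We want to find x such that P(X ≤ x) = 0.3.

This is the 30th percentile, which means 30% of values fall below this point.

Using the inverse CDF (quantile function):
x = F⁻¹(0.3) = 14.5000

Verification: P(X ≤ 14.5000) = 0.3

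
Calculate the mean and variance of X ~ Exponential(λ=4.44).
E[X] = 0.2252, Var(X) = 0.0507

We have X ~ Exponential(λ=4.44).

For an Exponential distribution with λ=4.44:

Expected value:
E[X] = 0.2252

Variance:
Var(X) = 0.0507

Standard deviation:
σ = √Var(X) = 0.2252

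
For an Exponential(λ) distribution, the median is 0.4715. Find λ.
λ = 1.4701

For X ~ Exponential(λ), the CDF is F(x) = 1 - e^(-λx).
The median m satisfies F(m) = 0.5:
1 - e^(-λm) = 0.5
e^(-λm) = 0.5
λm = ln(2)
m = ln(2) / λ

Given m = 0.4715:
λ = ln(2) / 0.4715 = 0.693147 / 0.4715 = 1.4701

Verification: ln(2) / 1.4701 = 0.4715 ✓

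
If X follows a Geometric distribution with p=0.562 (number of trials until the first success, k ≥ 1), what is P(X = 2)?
0.246156

We have X ~ Geometric(p=0.562) (number of trials until the first success, k ≥ 1).

For a Geometric distribution, the PMF gives us the probability of each outcome.

Using the PMF formula:
P(X = 2) = 0.246156

Rounded to 4 decimal places: 0.2462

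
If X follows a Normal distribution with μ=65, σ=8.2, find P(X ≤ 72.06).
0.805374

We have X ~ Normal(μ=65, σ=8.2).

The CDF gives us P(X ≤ k).

Using the CDF:
P(X ≤ 72.06) = 0.805374

This means there's approximately a 80.5% chance that X is at most 72.06.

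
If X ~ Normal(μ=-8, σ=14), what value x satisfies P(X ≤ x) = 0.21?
-19.2899

We have X ~ Normal(μ=-8, σ=14).

We want to find x such that P(X ≤ x) = 0.21.

This is the 21st percentile, which means 21% of values fall below this point.

Using the inverse CDF (quantile function):
x = F⁻¹(0.21) = -19.2899

Verification: P(X ≤ -19.2899) = 0.21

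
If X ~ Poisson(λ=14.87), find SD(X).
3.8562

We have X ~ Poisson(λ=14.87).

For a Poisson distribution with λ=14.87:
σ = √Var(X) = 3.8562

The standard deviation is the square root of the variance.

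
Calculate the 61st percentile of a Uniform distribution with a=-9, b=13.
4.4200

We have X ~ Uniform(a=-9, b=13).

We want to find x such that P(X ≤ x) = 0.61.

This is the 61st percentile, which means 61% of values fall below this point.

Using the inverse CDF (quantile function):
x = F⁻¹(0.61) = 4.4200

Verification: P(X ≤ 4.4200) = 0.61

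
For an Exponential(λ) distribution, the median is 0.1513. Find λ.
λ = 4.5813

For X ~ Exponential(λ), the CDF is F(x) = 1 - e^(-λx).
The median m satisfies F(m) = 0.5:
1 - e^(-λm) = 0.5
e^(-λm) = 0.5
λm = ln(2)
m = ln(2) / λ

Given m = 0.1513:
λ = ln(2) / 0.1513 = 0.693147 / 0.1513 = 4.5813

Verification: ln(2) / 4.5813 = 0.1513 ✓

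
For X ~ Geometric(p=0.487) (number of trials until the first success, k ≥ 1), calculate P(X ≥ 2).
0.513000

We have X ~ Geometric(p=0.487) (number of trials until the first success, k ≥ 1).

For discrete distributions, P(X ≥ 2) = 1 - P(X ≤ 1).

P(X ≤ 1) = 0.487000
P(X ≥ 2) = 1 - 0.487000 = 0.513000

So there's approximately a 51.3% chance that X is at least 2.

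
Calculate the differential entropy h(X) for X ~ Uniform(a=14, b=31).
2.8332 nats

We have X ~ Uniform(a=14, b=31).

The differential entropy measures the uncertainty or information content of the distribution.

For a Uniform distribution with a=14, b=31:
h(X) = 2.8332 nats

(In bits, this would be 4.0875 bits.)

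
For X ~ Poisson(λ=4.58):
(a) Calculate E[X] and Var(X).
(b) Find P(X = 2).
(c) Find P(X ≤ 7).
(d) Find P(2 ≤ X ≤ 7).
(a) E[X] = 4.5800, Var(X) = 4.5800
(b) P(X = 2) = 0.107555
(c) P(X ≤ 7) = 0.906678
(d) P(2 ≤ X ≤ 7) = 0.849456

We have X ~ Poisson(λ=4.58).

(a) Moments:
E[X] = 4.5800
Var(X) = 4.5800
σ = √Var(X) = 2.1401

(b) Point probability using PMF:
P(X = 2) = 0.107555

(c) Cumulative probability using CDF:
P(X ≤ 7) = F(7) = 0.906678

(d) Range probability:
P(2 ≤ X ≤ 7) = P(X ≤ 7) - P(X ≤ 1)
                   = F(7) - F(1)
                   = 0.906678 - 0.057222
                   = 0.849456

This means approximately 84.9% of outcomes fall in the interval [2, 7].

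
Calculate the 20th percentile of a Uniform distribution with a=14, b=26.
16.4000

We have X ~ Uniform(a=14, b=26).

We want to find x such that P(X ≤ x) = 0.2.

This is the 20th percentile, which means 20% of values fall below this point.

Using the inverse CDF (quantile function):
x = F⁻¹(0.2) = 16.4000

Verification: P(X ≤ 16.4000) = 0.2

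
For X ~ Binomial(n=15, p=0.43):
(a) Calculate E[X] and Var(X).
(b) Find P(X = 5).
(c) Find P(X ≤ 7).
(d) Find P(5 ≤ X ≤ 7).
(a) E[X] = 6.4500, Var(X) = 3.6765
(b) P(X = 5) = 0.159826
(c) P(X ≤ 7) = 0.710234
(d) P(5 ≤ X ≤ 7) = 0.555682

We have X ~ Binomial(n=15, p=0.43).

(a) Moments:
E[X] = 6.4500
Var(X) = 3.6765
σ = √Var(X) = 1.9174

(b) Point probability using PMF:
P(X = 5) = 0.159826

(c) Cumulative probability using CDF:
P(X ≤ 7) = F(7) = 0.710234

(d) Range probability:
P(5 ≤ X ≤ 7) = P(X ≤ 7) - P(X ≤ 4)
                   = F(7) - F(4)
                   = 0.710234 - 0.154552
                   = 0.555682

This means approximately 55.6% of outcomes fall in the interval [5, 7].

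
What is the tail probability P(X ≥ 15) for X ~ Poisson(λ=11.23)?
0.163207

We have X ~ Poisson(λ=11.23).

For discrete distributions, P(X ≥ 15) = 1 - P(X ≤ 14).

P(X ≤ 14) = 0.836793
P(X ≥ 15) = 1 - 0.836793 = 0.163207

So there's approximately a 16.3% chance that X is at least 15.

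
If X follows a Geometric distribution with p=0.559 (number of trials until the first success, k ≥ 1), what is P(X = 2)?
0.246519

We have X ~ Geometric(p=0.559) (number of trials until the first success, k ≥ 1).

For a Geometric distribution, the PMF gives us the probability of each outcome.

Using the PMF formula:
P(X = 2) = 0.246519

Rounded to 4 decimal places: 0.2465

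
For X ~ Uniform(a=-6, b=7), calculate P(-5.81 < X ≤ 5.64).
0.880769

We have X ~ Uniform(a=-6, b=7).

To find P(-5.81 < X ≤ 5.64), we use:
P(-5.81 < X ≤ 5.64) = P(X ≤ 5.64) - P(X ≤ -5.81)
                 = F(5.64) - F(-5.81)
                 = 0.895385 - 0.014615
                 = 0.880769

So there's approximately a 88.1% chance that X falls in this range.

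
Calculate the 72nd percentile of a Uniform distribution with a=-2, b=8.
5.2000

We have X ~ Uniform(a=-2, b=8).

We want to find x such that P(X ≤ x) = 0.72.

This is the 72nd percentile, which means 72% of values fall below this point.

Using the inverse CDF (quantile function):
x = F⁻¹(0.72) = 5.2000

Verification: P(X ≤ 5.2000) = 0.72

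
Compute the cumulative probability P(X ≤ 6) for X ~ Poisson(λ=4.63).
0.814043

We have X ~ Poisson(λ=4.63).

The CDF gives us P(X ≤ k).

Using the CDF:
P(X ≤ 6) = 0.814043

This means there's approximately a 81.4% chance that X is at most 6.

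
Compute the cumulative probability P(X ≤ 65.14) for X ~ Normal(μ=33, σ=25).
0.900709

We have X ~ Normal(μ=33, σ=25).

The CDF gives us P(X ≤ k).

Using the CDF:
P(X ≤ 65.14) = 0.900709

This means there's approximately a 90.1% chance that X is at most 65.14.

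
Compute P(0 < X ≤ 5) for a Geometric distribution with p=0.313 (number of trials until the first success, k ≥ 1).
0.846967

We have X ~ Geometric(p=0.313) (number of trials until the first success, k ≥ 1).

To find P(0 < X ≤ 5), we use:
P(0 < X ≤ 5) = P(X ≤ 5) - P(X ≤ 0)
                 = F(5) - F(0)
                 = 0.846967 - 0.000000
                 = 0.846967

So there's approximately a 84.7% chance that X falls in this range.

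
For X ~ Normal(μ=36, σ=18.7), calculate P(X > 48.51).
0.251753

We have X ~ Normal(μ=36, σ=18.7).

P(X > 48.51) = 1 - P(X ≤ 48.51)
                = 1 - F(48.51)
                = 1 - 0.748247
                = 0.251753

So there's approximately a 25.2% chance that X exceeds 48.51.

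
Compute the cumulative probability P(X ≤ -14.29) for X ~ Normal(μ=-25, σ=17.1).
0.734446

We have X ~ Normal(μ=-25, σ=17.1).

The CDF gives us P(X ≤ k).

Using the CDF:
P(X ≤ -14.29) = 0.734446

This means there's approximately a 73.4% chance that X is at most -14.29.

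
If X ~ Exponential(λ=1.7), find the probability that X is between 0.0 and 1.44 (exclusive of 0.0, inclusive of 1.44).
0.913534

We have X ~ Exponential(λ=1.7).

To find P(0.0 < X ≤ 1.44), we use:
P(0.0 < X ≤ 1.44) = P(X ≤ 1.44) - P(X ≤ 0.0)
                 = F(1.44) - F(0.0)
                 = 0.913534 - 0.000000
                 = 0.913534

So there's approximately a 91.4% chance that X falls in this range.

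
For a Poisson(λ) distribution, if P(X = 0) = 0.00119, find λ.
λ = 6.7338

For a Poisson(λ) distribution, the PMF at 0 is:
P(X = 0) = λ^0 e^(-λ) / 0! = e^(-λ)

Given P(X = 0) = 0.00119:
e^(-λ) = 0.00119
-λ = ln(0.00119)
λ = -ln(0.00119) = 6.7338

Verification: e^(-6.7338) = 0.00119 ✓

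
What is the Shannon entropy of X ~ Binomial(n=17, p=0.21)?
1.9237 nats

We have X ~ Binomial(n=17, p=0.21).

The Shannon entropy measures the uncertainty or information content of the distribution.

For a Binomial distribution with n=17, p=0.21:
H(X) = 1.9237 nats

(In bits, this would be 2.7754 bits.)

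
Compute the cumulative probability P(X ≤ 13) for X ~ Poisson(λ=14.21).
0.442367

We have X ~ Poisson(λ=14.21).

The CDF gives us P(X ≤ k).

Using the CDF:
P(X ≤ 13) = 0.442367

This means there's approximately a 44.2% chance that X is at most 13.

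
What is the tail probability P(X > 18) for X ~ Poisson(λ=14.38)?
0.139562

We have X ~ Poisson(λ=14.38).

P(X > 18) = 1 - P(X ≤ 18)
                = 1 - F(18)
                = 1 - 0.860438
                = 0.139562

So there's approximately a 14.0% chance that X exceeds 18.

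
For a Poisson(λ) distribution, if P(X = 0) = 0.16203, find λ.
λ = 1.8200

For a Poisson(λ) distribution, the PMF at 0 is:
P(X = 0) = λ^0 e^(-λ) / 0! = e^(-λ)

Given P(X = 0) = 0.16203:
e^(-λ) = 0.16203
-λ = ln(0.16203)
λ = -ln(0.16203) = 1.8200

Verification: e^(-1.8200) = 0.16203 ✓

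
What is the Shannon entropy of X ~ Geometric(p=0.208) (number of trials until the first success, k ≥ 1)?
2.4581 nats

We have X ~ Geometric(p=0.208) (number of trials until the first success, k ≥ 1).

The Shannon entropy measures the uncertainty or information content of the distribution.

For a Geometric distribution with p=0.208 (number of trials until the first success, k ≥ 1):
H(X) = 2.4581 nats

(In bits, this would be 3.5464 bits.)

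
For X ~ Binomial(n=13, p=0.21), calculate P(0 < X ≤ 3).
0.669396

We have X ~ Binomial(n=13, p=0.21).

To find P(0 < X ≤ 3), we use:
P(0 < X ≤ 3) = P(X ≤ 3) - P(X ≤ 0)
                 = F(3) - F(0)
                 = 0.716078 - 0.046682
                 = 0.669396

So there's approximately a 66.9% chance that X falls in this range.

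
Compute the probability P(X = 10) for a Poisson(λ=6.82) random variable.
0.065493

We have X ~ Poisson(λ=6.82).

For a Poisson distribution, the PMF gives us the probability of each outcome.

Using the PMF formula:
P(X = 10) = 0.065493

Rounded to 4 decimal places: 0.0655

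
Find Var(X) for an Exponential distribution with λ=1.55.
0.4162

We have X ~ Exponential(λ=1.55).

For an Exponential distribution with λ=1.55:
Var(X) = 0.4162

The variance measures the spread of the distribution around the mean.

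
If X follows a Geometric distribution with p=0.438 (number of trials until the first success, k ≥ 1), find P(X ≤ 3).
0.822496

We have X ~ Geometric(p=0.438) (number of trials until the first success, k ≥ 1).

The CDF gives us P(X ≤ k).

Using the CDF:
P(X ≤ 3) = 0.822496

This means there's approximately a 82.2% chance that X is at most 3.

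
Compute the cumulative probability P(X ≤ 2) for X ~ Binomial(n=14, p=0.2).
0.448051

We have X ~ Binomial(n=14, p=0.2).

The CDF gives us P(X ≤ k).

Using the CDF:
P(X ≤ 2) = 0.448051

This means there's approximately a 44.8% chance that X is at most 2.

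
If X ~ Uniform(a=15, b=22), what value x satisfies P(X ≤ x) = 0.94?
21.5800

We have X ~ Uniform(a=15, b=22).

We want to find x such that P(X ≤ x) = 0.94.

This is the 94th percentile, which means 94% of values fall below this point.

Using the inverse CDF (quantile function):
x = F⁻¹(0.94) = 21.5800

Verification: P(X ≤ 21.5800) = 0.94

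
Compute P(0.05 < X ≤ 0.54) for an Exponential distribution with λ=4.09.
0.705200

We have X ~ Exponential(λ=4.09).

To find P(0.05 < X ≤ 0.54), we use:
P(0.05 < X ≤ 0.54) = P(X ≤ 0.54) - P(X ≤ 0.05)
                 = F(0.54) - F(0.05)
                 = 0.890146 - 0.184945
                 = 0.705200

So there's approximately a 70.5% chance that X falls in this range.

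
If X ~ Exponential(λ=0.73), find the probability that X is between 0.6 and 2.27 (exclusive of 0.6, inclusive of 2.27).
0.454635

We have X ~ Exponential(λ=0.73).

To find P(0.6 < X ≤ 2.27), we use:
P(0.6 < X ≤ 2.27) = P(X ≤ 2.27) - P(X ≤ 0.6)
                 = F(2.27) - F(0.6)
                 = 0.809309 - 0.354674
                 = 0.454635

So there's approximately a 45.5% chance that X falls in this range.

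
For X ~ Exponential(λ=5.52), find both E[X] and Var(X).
E[X] = 0.1812, Var(X) = 0.0328

We have X ~ Exponential(λ=5.52).

For an Exponential distribution with λ=5.52:

Expected value:
E[X] = 0.1812

Variance:
Var(X) = 0.0328

Standard deviation:
σ = √Var(X) = 0.1812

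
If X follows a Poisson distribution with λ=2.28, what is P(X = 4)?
0.115169

We have X ~ Poisson(λ=2.28).

For a Poisson distribution, the PMF gives us the probability of each outcome.

Using the PMF formula:
P(X = 4) = 0.115169

Rounded to 4 decimal places: 0.1152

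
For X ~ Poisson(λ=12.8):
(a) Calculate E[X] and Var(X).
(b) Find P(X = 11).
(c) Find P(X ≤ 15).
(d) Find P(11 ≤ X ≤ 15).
(a) E[X] = 12.8000, Var(X) = 12.8000
(b) P(X = 11) = 0.104516
(c) P(X ≤ 15) = 0.781022
(d) P(11 ≤ X ≤ 15) = 0.511771

We have X ~ Poisson(λ=12.8).

(a) Moments:
E[X] = 12.8000
Var(X) = 12.8000
σ = √Var(X) = 3.5777

(b) Point probability using PMF:
P(X = 11) = 0.104516

(c) Cumulative probability using CDF:
P(X ≤ 15) = F(15) = 0.781022

(d) Range probability:
P(11 ≤ X ≤ 15) = P(X ≤ 15) - P(X ≤ 10)
                   = F(15) - F(10)
                   = 0.781022 - 0.269251
                   = 0.511771

This means approximately 51.2% of outcomes fall in the interval [11, 15].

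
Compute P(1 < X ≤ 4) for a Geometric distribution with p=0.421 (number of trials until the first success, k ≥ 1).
0.466613

We have X ~ Geometric(p=0.421) (number of trials until the first success, k ≥ 1).

To find P(1 < X ≤ 4), we use:
P(1 < X ≤ 4) = P(X ≤ 4) - P(X ≤ 1)
                 = F(4) - F(1)
                 = 0.887613 - 0.421000
                 = 0.466613

So there's approximately a 46.7% chance that X falls in this range.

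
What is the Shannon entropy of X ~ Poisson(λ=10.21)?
2.5720 nats

We have X ~ Poisson(λ=10.21).

The Shannon entropy measures the uncertainty or information content of the distribution.

For a Poisson distribution with λ=10.21:
H(X) = 2.5720 nats

(In bits, this would be 3.7106 bits.)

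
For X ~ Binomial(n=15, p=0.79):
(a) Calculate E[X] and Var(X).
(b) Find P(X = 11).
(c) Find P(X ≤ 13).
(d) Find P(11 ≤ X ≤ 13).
(a) E[X] = 11.8500, Var(X) = 2.4885
(b) P(X = 11) = 0.198567
(c) P(X ≤ 13) = 0.854697
(d) P(11 ≤ X ≤ 13) = 0.663727

We have X ~ Binomial(n=15, p=0.79).

(a) Moments:
E[X] = 11.8500
Var(X) = 2.4885
σ = √Var(X) = 1.5775

(b) Point probability using PMF:
P(X = 11) = 0.198567

(c) Cumulative probability using CDF:
P(X ≤ 13) = F(13) = 0.854697

(d) Range probability:
P(11 ≤ X ≤ 13) = P(X ≤ 13) - P(X ≤ 10)
                   = F(13) - F(10)
                   = 0.854697 - 0.190970
                   = 0.663727

This means approximately 66.4% of outcomes fall in the interval [11, 13].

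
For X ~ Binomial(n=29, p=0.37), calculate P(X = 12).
0.132539

We have X ~ Binomial(n=29, p=0.37).

For a Binomial distribution, the PMF gives us the probability of each outcome.

Using the PMF formula:
P(X = 12) = 0.132539

Rounded to 4 decimal places: 0.1325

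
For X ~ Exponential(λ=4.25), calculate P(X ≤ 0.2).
0.572585

We have X ~ Exponential(λ=4.25).

The CDF gives us P(X ≤ k).

Using the CDF:
P(X ≤ 0.2) = 0.572585

This means there's approximately a 57.3% chance that X is at most 0.2.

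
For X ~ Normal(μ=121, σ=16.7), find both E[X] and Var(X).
E[X] = 121.0000, Var(X) = 278.8900

We have X ~ Normal(μ=121, σ=16.7).

For a Normal distribution with μ=121, σ=16.7:

Expected value:
E[X] = 121.0000

Variance:
Var(X) = 278.8900

Standard deviation:
σ = √Var(X) = 16.7000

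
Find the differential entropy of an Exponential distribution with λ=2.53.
0.0718 nats

We have X ~ Exponential(λ=2.53).

The differential entropy measures the uncertainty or information content of the distribution.

For an Exponential distribution with λ=2.53:
h(X) = 0.0718 nats

(In bits, this would be 0.1036 bits.)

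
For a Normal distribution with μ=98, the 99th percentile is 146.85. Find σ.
σ = 20.9986

For X ~ Normal(μ, σ), the p-th percentile satisfies x = μ + z_p × σ,
where z_p = Φ⁻¹(p) is the standard normal quantile.

Step 1: z_{0.99} = Φ⁻¹(0.99) = 2.3263

Step 2: Solve for σ:
146.85 = 98 + 2.3263 × σ
σ = (146.85 - 98) / 2.3263
σ = 48.85 / 2.3263
σ = 20.9986

Verification: μ + z × σ = 98 + 2.3263 × 20.9986 = 146.85 ✓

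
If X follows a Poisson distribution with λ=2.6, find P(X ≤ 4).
0.877423

We have X ~ Poisson(λ=2.6).

The CDF gives us P(X ≤ k).

Using the CDF:
P(X ≤ 4) = 0.877423

This means there's approximately a 87.7% chance that X is at most 4.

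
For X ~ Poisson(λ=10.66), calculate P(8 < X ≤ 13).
0.548180

We have X ~ Poisson(λ=10.66).

To find P(8 < X ≤ 13), we use:
P(8 < X ≤ 13) = P(X ≤ 13) - P(X ≤ 8)
                 = F(13) - F(8)
                 = 0.811757 - 0.263577
                 = 0.548180

So there's approximately a 54.8% chance that X falls in this range.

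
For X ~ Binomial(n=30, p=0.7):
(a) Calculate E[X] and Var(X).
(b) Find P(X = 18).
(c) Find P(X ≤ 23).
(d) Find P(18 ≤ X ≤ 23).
(a) E[X] = 21.0000, Var(X) = 6.3000
(b) P(X = 18) = 0.074852
(c) P(X ≤ 23) = 0.840477
(d) P(18 ≤ X ≤ 23) = 0.756007

We have X ~ Binomial(n=30, p=0.7).

(a) Moments:
E[X] = 21.0000
Var(X) = 6.3000
σ = √Var(X) = 2.5100

(b) Point probability using PMF:
P(X = 18) = 0.074852

(c) Cumulative probability using CDF:
P(X ≤ 23) = F(23) = 0.840477

(d) Range probability:
P(18 ≤ X ≤ 23) = P(X ≤ 23) - P(X ≤ 17)
                   = F(23) - F(17)
                   = 0.840477 - 0.084470
                   = 0.756007

This means approximately 75.6% of outcomes fall in the interval [18, 23].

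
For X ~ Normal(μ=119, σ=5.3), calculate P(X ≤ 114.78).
0.212950

We have X ~ Normal(μ=119, σ=5.3).

The CDF gives us P(X ≤ k).

Using the CDF:
P(X ≤ 114.78) = 0.212950

This means there's approximately a 21.3% chance that X is at most 114.78.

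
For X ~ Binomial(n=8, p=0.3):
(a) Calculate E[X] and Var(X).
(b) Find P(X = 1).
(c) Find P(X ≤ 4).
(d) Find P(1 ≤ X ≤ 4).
(a) E[X] = 2.4000, Var(X) = 1.6800
(b) P(X = 1) = 0.197650
(c) P(X ≤ 4) = 0.942032
(d) P(1 ≤ X ≤ 4) = 0.884384

We have X ~ Binomial(n=8, p=0.3).

(a) Moments:
E[X] = 2.4000
Var(X) = 1.6800
σ = √Var(X) = 1.2961

(b) Point probability using PMF:
P(X = 1) = 0.197650

(c) Cumulative probability using CDF:
P(X ≤ 4) = F(4) = 0.942032

(d) Range probability:
P(1 ≤ X ≤ 4) = P(X ≤ 4) - P(X ≤ 0)
                   = F(4) - F(0)
                   = 0.942032 - 0.057648
                   = 0.884384

This means approximately 88.4% of outcomes fall in the interval [1, 4].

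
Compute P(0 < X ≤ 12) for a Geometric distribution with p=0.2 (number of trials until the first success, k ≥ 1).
0.931281

We have X ~ Geometric(p=0.2) (number of trials until the first success, k ≥ 1).

To find P(0 < X ≤ 12), we use:
P(0 < X ≤ 12) = P(X ≤ 12) - P(X ≤ 0)
                 = F(12) - F(0)
                 = 0.931281 - 0.000000
                 = 0.931281

So there's approximately a 93.1% chance that X falls in this range.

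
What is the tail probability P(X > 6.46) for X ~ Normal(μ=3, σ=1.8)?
0.027289

We have X ~ Normal(μ=3, σ=1.8).

P(X > 6.46) = 1 - P(X ≤ 6.46)
                = 1 - F(6.46)
                = 1 - 0.972711
                = 0.027289

So there's approximately a 2.7% chance that X exceeds 6.46.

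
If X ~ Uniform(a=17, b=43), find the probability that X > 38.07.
0.189615

We have X ~ Uniform(a=17, b=43).

P(X > 38.07) = 1 - P(X ≤ 38.07)
                = 1 - F(38.07)
                = 1 - 0.810385
                = 0.189615

So there's approximately a 19.0% chance that X exceeds 38.07.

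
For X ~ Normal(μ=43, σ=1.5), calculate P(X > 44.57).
0.147627

We have X ~ Normal(μ=43, σ=1.5).

P(X > 44.57) = 1 - P(X ≤ 44.57)
                = 1 - F(44.57)
                = 1 - 0.852373
                = 0.147627

So there's approximately a 14.8% chance that X exceeds 44.57.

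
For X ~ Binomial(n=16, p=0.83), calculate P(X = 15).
0.166242

We have X ~ Binomial(n=16, p=0.83).

For a Binomial distribution, the PMF gives us the probability of each outcome.

Using the PMF formula:
P(X = 15) = 0.166242

Rounded to 4 decimal places: 0.1662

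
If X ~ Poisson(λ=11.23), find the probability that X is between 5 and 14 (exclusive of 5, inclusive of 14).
0.804116

We have X ~ Poisson(λ=11.23).

To find P(5 < X ≤ 14), we use:
P(5 < X ≤ 14) = P(X ≤ 14) - P(X ≤ 5)
                 = F(14) - F(5)
                 = 0.836793 - 0.032676
                 = 0.804116

So there's approximately a 80.4% chance that X falls in this range.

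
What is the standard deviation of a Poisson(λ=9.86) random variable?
3.1401

We have X ~ Poisson(λ=9.86).

For a Poisson distribution with λ=9.86:
σ = √Var(X) = 3.1401

The standard deviation is the square root of the variance.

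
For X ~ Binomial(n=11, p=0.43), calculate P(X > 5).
0.316554

We have X ~ Binomial(n=11, p=0.43).

P(X > 5) = 1 - P(X ≤ 5)
                = 1 - F(5)
                = 1 - 0.683446
                = 0.316554

So there's approximately a 31.7% chance that X exceeds 5.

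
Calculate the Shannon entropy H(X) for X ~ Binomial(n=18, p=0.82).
1.8896 nats

We have X ~ Binomial(n=18, p=0.82).

The Shannon entropy measures the uncertainty or information content of the distribution.

For a Binomial distribution with n=18, p=0.82:
H(X) = 1.8896 nats

(In bits, this would be 2.7261 bits.)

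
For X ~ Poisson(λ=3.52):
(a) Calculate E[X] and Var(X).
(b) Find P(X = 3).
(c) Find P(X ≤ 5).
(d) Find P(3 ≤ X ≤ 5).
(a) E[X] = 3.5200, Var(X) = 3.5200
(b) P(X = 3) = 0.215159
(c) P(X ≤ 5) = 0.854959
(d) P(3 ≤ X ≤ 5) = 0.537795

We have X ~ Poisson(λ=3.52).

(a) Moments:
E[X] = 3.5200
Var(X) = 3.5200
σ = √Var(X) = 1.8762

(b) Point probability using PMF:
P(X = 3) = 0.215159

(c) Cumulative probability using CDF:
P(X ≤ 5) = F(5) = 0.854959

(d) Range probability:
P(3 ≤ X ≤ 5) = P(X ≤ 5) - P(X ≤ 2)
                   = F(5) - F(2)
                   = 0.854959 - 0.317164
                   = 0.537795

This means approximately 53.8% of outcomes fall in the interval [3, 5].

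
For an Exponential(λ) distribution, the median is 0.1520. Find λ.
λ = 4.5602

For X ~ Exponential(λ), the CDF is F(x) = 1 - e^(-λx).
The median m satisfies F(m) = 0.5:
1 - e^(-λm) = 0.5
e^(-λm) = 0.5
λm = ln(2)
m = ln(2) / λ

Given m = 0.1520:
λ = ln(2) / 0.1520 = 0.693147 / 0.1520 = 4.5602

Verification: ln(2) / 4.5602 = 0.1520 ✓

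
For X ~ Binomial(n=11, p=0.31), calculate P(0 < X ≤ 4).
0.750292

We have X ~ Binomial(n=11, p=0.31).

To find P(0 < X ≤ 4), we use:
P(0 < X ≤ 4) = P(X ≤ 4) - P(X ≤ 0)
                 = F(4) - F(0)
                 = 0.767171 - 0.016879
                 = 0.750292

So there's approximately a 75.0% chance that X falls in this range.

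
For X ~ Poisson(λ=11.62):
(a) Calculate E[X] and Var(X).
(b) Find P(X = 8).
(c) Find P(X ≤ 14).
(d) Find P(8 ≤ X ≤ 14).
(a) E[X] = 11.6200, Var(X) = 11.6200
(b) P(X = 8) = 0.074067
(c) P(X ≤ 14) = 0.805266
(d) P(8 ≤ X ≤ 14) = 0.697798

We have X ~ Poisson(λ=11.62).

(a) Moments:
E[X] = 11.6200
Var(X) = 11.6200
σ = √Var(X) = 3.4088

(b) Point probability using PMF:
P(X = 8) = 0.074067

(c) Cumulative probability using CDF:
P(X ≤ 14) = F(14) = 0.805266

(d) Range probability:
P(8 ≤ X ≤ 14) = P(X ≤ 14) - P(X ≤ 7)
                   = F(14) - F(7)
                   = 0.805266 - 0.107468
                   = 0.697798

This means approximately 69.8% of outcomes fall in the interval [8, 14].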